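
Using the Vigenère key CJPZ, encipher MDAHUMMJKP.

Repeat the key across the message: CJPZCJPZCJ
M(12)+C(2): 14 → O
D(3)+J(9): 12 → M
A(0)+P(15): 15 → P
H(7)+Z(25): 32≡6 → G
U(20)+C(2): 22 → W
M(12)+J(9): 21 → V
M(12)+P(15): 27≡1 → B
J(9)+Z(25): 34≡8 → I
K(10)+C(2): 12 → M
P(15)+J(9): 24 → Y

OMPGWVBIMY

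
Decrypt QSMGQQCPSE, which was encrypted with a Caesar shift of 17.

Q(16): 16−17=-1≡25 → Z
S(18): 18−17=1 → B
M(12): 12−17=-5≡21 → V
G(6): 6−17=-11≡15 → P
Q(16): 16−17=-1≡25 → Z
Q(16): 16−17=-1≡25 → Z
C(2): 2−17=-15≡11 → L
P(15): 15−17=-2≡24 → Y
S(18): 18−17=1 → B
E(4): 4−17=-13≡13 → N

ZBVPZZLYBN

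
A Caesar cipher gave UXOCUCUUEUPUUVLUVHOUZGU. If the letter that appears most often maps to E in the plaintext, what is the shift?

The most frequent ciphertext letter is U (appears 10 times).
U is position 20; E is position 4.
Shift = 16.

16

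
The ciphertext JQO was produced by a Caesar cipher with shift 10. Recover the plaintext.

ZGE

J(9): 9−10=-1≡25 → Z
Q(16): 16−10=6 → G
O(14): 14−10=4 → E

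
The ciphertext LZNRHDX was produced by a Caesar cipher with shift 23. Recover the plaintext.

OCQUKGA

L(11): 11−23=-12≡14 → O
Z(25): 25−23=2 → C
N(13): 13−23=-10≡16 → Q
R(17): 17−23=-6≡20 → U
H(7): 7−23=-16≡10 → K
D(3): 3−23=-20≡6 → G
X(23): 23−23=0 → A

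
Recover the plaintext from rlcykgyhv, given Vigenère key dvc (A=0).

oqavpevmt

Repeat the key across the ciphertext: dvcdvcdvc
r(17)−d(3): 14 → o
l(11)−v(21): -10≡16 → q
c(2)−c(2): 0 → a
y(24)−d(3): 21 → v
k(10)−v(21): -11≡15 → p
g(6)−c(2): 4 → e
y(24)−d(3): 21 → v
h(7)−v(21): -14≡12 → m
v(21)−c(2): 19 → t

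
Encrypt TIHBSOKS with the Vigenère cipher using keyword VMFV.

Repeat the key across the message: VMFVVMFV
T(19)+V(21): 40≡14 → O
I(8)+M(12): 20 → U
H(7)+F(5): 12 → M
B(1)+V(21): 22 → W
S(18)+V(21): 39≡13 → N
O(14)+M(12): 26≡0 → A
K(10)+F(5): 15 → P
S(18)+V(21): 39≡13 → N

OUMWNAPN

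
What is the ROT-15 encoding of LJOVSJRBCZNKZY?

AYDKHYGQROCZON

L(11): 11+15=26≡0 → A
J(9): 9+15=24 → Y
O(14): 14+15=29≡3 → D
V(21): 21+15=36≡10 → K
S(18): 18+15=33≡7 → H
J(9): 9+15=24 → Y
R(17): 17+15=32≡6 → G
B(1): 1+15=16 → Q
C(2): 2+15=17 → R
Z(25): 25+15=40≡14 → O
N(13): 13+15=28≡2 → C
K(10): 10+15=25 → Z
Z(25): 25+15=40≡14 → O
Y(24): 24+15=39≡13 → N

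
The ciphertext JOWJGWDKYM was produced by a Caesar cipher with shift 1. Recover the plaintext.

J(9): 9−1=8 → I
O(14): 14−1=13 → N
W(22): 22−1=21 → V
J(9): 9−1=8 → I
G(6): 6−1=5 → F
W(22): 22−1=21 → V
D(3): 3−1=2 → C
K(10): 10−1=9 → J
Y(24): 24−1=23 → X
M(12): 12−1=11 → L

INVIFVCJXL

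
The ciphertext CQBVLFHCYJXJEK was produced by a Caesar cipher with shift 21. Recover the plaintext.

C(2): 2−21=-19≡7 → H
Q(16): 16−21=-5≡21 → V
B(1): 1−21=-20≡6 → G
V(21): 21−21=0 → A
L(11): 11−21=-10≡16 → Q
F(5): 5−21=-16≡10 → K
H(7): 7−21=-14≡12 → M
C(2): 2−21=-19≡7 → H
Y(24): 24−21=3 → D
J(9): 9−21=-12≡14 → O
X(23): 23−21=2 → C
J(9): 9−21=-12≡14 → O
E(4): 4−21=-17≡9 → J
K(10): 10−21=-11≡15 → P

HVGAQKMHDOCOJP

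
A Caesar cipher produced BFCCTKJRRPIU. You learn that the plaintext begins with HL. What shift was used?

20

From the crib: B(1)−H(7)=-6≡20, so the shift is 20.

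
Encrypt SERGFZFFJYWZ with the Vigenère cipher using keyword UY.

Repeat the key across the message: UYUYUYUYUYUY
S(18)+U(20): 38≡12 → M
E(4)+Y(24): 28≡2 → C
R(17)+U(20): 37≡11 → L
G(6)+Y(24): 30≡4 → E
F(5)+U(20): 25 → Z
Z(25)+Y(24): 49≡23 → X
F(5)+U(20): 25 → Z
F(5)+Y(24): 29≡3 → D
J(9)+U(20): 29≡3 → D
Y(24)+Y(24): 48≡22 → W
W(22)+U(20): 42≡16 → Q
Z(25)+Y(24): 49≡23 → X

MCLEZXZDDWQX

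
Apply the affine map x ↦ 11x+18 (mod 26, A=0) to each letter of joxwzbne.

j(9): 11·9+18=117≡13 → n
o(14): 11·14+18=172≡16 → q
x(23): 11·23+18=271≡11 → l
w(22): 11·22+18=260≡0 → a
z(25): 11·25+18=293≡7 → h
b(1): 11·1+18=29≡3 → d
n(13): 11·13+18=161≡5 → f
e(4): 11·4+18=62≡10 → k

nqlahdfk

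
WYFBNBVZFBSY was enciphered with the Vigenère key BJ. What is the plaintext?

VPESMSUQESRP

Repeat the key across the ciphertext: BJBJBJBJBJBJ
W(22)−B(1): 21 → V
Y(24)−J(9): 15 → P
F(5)−B(1): 4 → E
B(1)−J(9): -8≡18 → S
N(13)−B(1): 12 → M
B(1)−J(9): -8≡18 → S
V(21)−B(1): 20 → U
Z(25)−J(9): 16 → Q
F(5)−B(1): 4 → E
B(1)−J(9): -8≡18 → S
S(18)−B(1): 17 → R
Y(24)−J(9): 15 → P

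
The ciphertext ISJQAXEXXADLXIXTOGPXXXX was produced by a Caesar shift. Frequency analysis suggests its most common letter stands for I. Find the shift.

15

The most frequent ciphertext letter is X (appears 9 times).
X is position 23; I is position 8.
Shift = 15.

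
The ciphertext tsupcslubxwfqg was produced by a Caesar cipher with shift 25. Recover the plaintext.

t(19): 19−25=-6≡20 → u
s(18): 18−25=-7≡19 → t
u(20): 20−25=-5≡21 → v
p(15): 15−25=-10≡16 → q
c(2): 2−25=-23≡3 → d
s(18): 18−25=-7≡19 → t
l(11): 11−25=-14≡12 → m
u(20): 20−25=-5≡21 → v
b(1): 1−25=-24≡2 → c
x(23): 23−25=-2≡24 → y
w(22): 22−25=-3≡23 → x
f(5): 5−25=-20≡6 → g
q(16): 16−25=-9≡17 → r
g(6): 6−25=-19≡7 → h

utvqdtmvcyxgrh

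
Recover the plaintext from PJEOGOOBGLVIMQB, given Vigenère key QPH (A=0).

ZUXYRHYMZVGBWBU

Repeat the key across the ciphertext: QPHQPHQPHQPHQPH
P(15)−Q(16): -1≡25 → Z
J(9)−P(15): -6≡20 → U
E(4)−H(7): -3≡23 → X
O(14)−Q(16): -2≡24 → Y
G(6)−P(15): -9≡17 → R
O(14)−H(7): 7 → H
O(14)−Q(16): -2≡24 → Y
B(1)−P(15): -14≡12 → M
G(6)−H(7): -1≡25 → Z
L(11)−Q(16): -5≡21 → V
V(21)−P(15): 6 → G
I(8)−H(7): 1 → B
M(12)−Q(16): -4≡22 → W
Q(16)−P(15): 1 → B
B(1)−H(7): -6≡20 → U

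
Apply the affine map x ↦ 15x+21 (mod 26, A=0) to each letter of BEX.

B(1): 15·1+21=36≡10 → K
E(4): 15·4+21=81≡3 → D
X(23): 15·23+21=366≡2 → C

KDC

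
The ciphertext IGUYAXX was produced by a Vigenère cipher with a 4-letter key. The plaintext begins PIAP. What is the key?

TYUJ

Subtract each crib letter from the matching ciphertext letter (mod 26):
I(8)−P(15)=-7≡19 → T
G(6)−I(8)=-2≡24 → Y
U(20)−A(0)=20 → U
Y(24)−P(15)=9 → J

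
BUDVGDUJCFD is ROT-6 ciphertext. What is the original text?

B(1): 1−6=-5≡21 → V
U(20): 20−6=14 → O
D(3): 3−6=-3≡23 → X
V(21): 21−6=15 → P
G(6): 6−6=0 → A
D(3): 3−6=-3≡23 → X
U(20): 20−6=14 → O
J(9): 9−6=3 → D
C(2): 2−6=-4≡22 → W
F(5): 5−6=-1≡25 → Z
D(3): 3−6=-3≡23 → X

VOXPAXODWZX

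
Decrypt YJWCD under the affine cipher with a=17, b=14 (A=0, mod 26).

The inverse of 17 mod 26 is 23, since 17·23=391≡1. Apply D(y)=23·(y−14) mod 26:
Y(24): 23·(24−14)=230≡22 → W
J(9): 23·(9−14)=-115≡15 → P
W(22): 23·(22−14)=184≡2 → C
C(2): 23·(2−14)=-276≡10 → K
D(3): 23·(3−14)=-253≡7 → H

WPCKH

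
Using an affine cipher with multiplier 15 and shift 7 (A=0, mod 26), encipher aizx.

a(0): 15·0+7=7 → h
i(8): 15·8+7=127≡23 → x
z(25): 15·25+7=382≡18 → s
x(23): 15·23+7=352≡14 → o

hxso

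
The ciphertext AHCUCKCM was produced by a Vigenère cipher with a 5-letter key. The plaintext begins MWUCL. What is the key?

Subtract each crib letter from the matching ciphertext letter (mod 26):
A(0)−M(12)=-12≡14 → O
H(7)−W(22)=-15≡11 → L
C(2)−U(20)=-18≡8 → I
U(20)−C(2)=18 → S
C(2)−L(11)=-9≡17 → R

OLISR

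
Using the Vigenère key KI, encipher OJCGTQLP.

Repeat the key across the message: KIKIKIKI
O(14)+K(10): 24 → Y
J(9)+I(8): 17 → R
C(2)+K(10): 12 → M
G(6)+I(8): 14 → O
T(19)+K(10): 29≡3 → D
Q(16)+I(8): 24 → Y
L(11)+K(10): 21 → V
P(15)+I(8): 23 → X

YRMODYVX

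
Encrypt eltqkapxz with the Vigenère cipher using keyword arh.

Repeat the key across the message: arharharh
e(4)+a(0): 4 → e
l(11)+r(17): 28≡2 → c
t(19)+h(7): 26≡0 → a
q(16)+a(0): 16 → q
k(10)+r(17): 27≡1 → b
a(0)+h(7): 7 → h
p(15)+a(0): 15 → p
x(23)+r(17): 40≡14 → o
z(25)+h(7): 32≡6 → g

ecaqbhpog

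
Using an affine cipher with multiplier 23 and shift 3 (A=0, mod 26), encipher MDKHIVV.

TUZIFSS

M(12): 23·12+3=279≡19 → T
D(3): 23·3+3=72≡20 → U
K(10): 23·10+3=233≡25 → Z
H(7): 23·7+3=164≡8 → I
I(8): 23·8+3=187≡5 → F
V(21): 23·21+3=486≡18 → S
V(21): 23·21+3=486≡18 → S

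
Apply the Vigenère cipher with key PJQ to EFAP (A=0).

Repeat the key across the message: PJQP
E(4)+P(15): 19 → T
F(5)+J(9): 14 → O
A(0)+Q(16): 16 → Q
P(15)+P(15): 30≡4 → E

TOQE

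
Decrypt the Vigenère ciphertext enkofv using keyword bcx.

Repeat the key across the ciphertext: bcxbcx
e(4)−b(1): 3 → d
n(13)−c(2): 11 → l
k(10)−x(23): -13≡13 → n
o(14)−b(1): 13 → n
f(5)−c(2): 3 → d
v(21)−x(23): -2≡24 → y

dlnndy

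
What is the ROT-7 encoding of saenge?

s(18): 18+7=25 → z
a(0): 0+7=7 → h
e(4): 4+7=11 → l
n(13): 13+7=20 → u
g(6): 6+7=13 → n
e(4): 4+7=11 → l

zhlunl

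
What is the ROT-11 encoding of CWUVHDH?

C(2): 2+11=13 → N
W(22): 22+11=33≡7 → H
U(20): 20+11=31≡5 → F
V(21): 21+11=32≡6 → G
H(7): 7+11=18 → S
D(3): 3+11=14 → O
H(7): 7+11=18 → S

NHFGSOS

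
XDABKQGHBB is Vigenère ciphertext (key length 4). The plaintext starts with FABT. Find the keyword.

Subtract each crib letter from the matching ciphertext letter (mod 26):
X(23)−F(5)=18 → S
D(3)−A(0)=3 → D
A(0)−B(1)=-1≡25 → Z
B(1)−T(19)=-18≡8 → I

SDZI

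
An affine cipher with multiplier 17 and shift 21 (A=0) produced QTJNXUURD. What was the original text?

The inverse of 17 mod 26 is 23, since 17·23=391≡1. Apply D(y)=23·(y−21) mod 26:
Q(16): 23·(16−21)=-115≡15 → P
T(19): 23·(19−21)=-46≡6 → G
J(9): 23·(9−21)=-276≡10 → K
N(13): 23·(13−21)=-184≡24 → Y
X(23): 23·(23−21)=46≡20 → U
U(20): 23·(20−21)=-23≡3 → D
U(20): 23·(20−21)=-23≡3 → D
R(17): 23·(17−21)=-92≡12 → M
D(3): 23·(3−21)=-414≡2 → C

PGKYUDDMC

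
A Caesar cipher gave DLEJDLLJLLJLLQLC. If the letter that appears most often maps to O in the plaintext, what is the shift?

The most frequent ciphertext letter is L (appears 8 times).
L is position 11; O is position 14.
Shift = -3≡23.

23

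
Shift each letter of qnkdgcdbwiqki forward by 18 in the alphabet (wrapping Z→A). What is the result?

q(16): 16+18=34≡8 → i
n(13): 13+18=31≡5 → f
k(10): 10+18=28≡2 → c
d(3): 3+18=21 → v
g(6): 6+18=24 → y
c(2): 2+18=20 → u
d(3): 3+18=21 → v
b(1): 1+18=19 → t
w(22): 22+18=40≡14 → o
i(8): 8+18=26≡0 → a
q(16): 16+18=34≡8 → i
k(10): 10+18=28≡2 → c
i(8): 8+18=26≡0 → a

ifcvyuvtoaica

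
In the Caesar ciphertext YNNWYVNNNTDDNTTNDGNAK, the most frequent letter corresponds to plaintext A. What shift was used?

13

The most frequent ciphertext letter is N (appears 8 times).
N is position 13; A is position 0.
Shift = 13.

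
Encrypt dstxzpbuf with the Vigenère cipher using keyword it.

Repeat the key across the message: ititititi
d(3)+i(8): 11 → l
s(18)+t(19): 37≡11 → l
t(19)+i(8): 27≡1 → b
x(23)+t(19): 42≡16 → q
z(25)+i(8): 33≡7 → h
p(15)+t(19): 34≡8 → i
b(1)+i(8): 9 → j
u(20)+t(19): 39≡13 → n
f(5)+i(8): 13 → n

llbqhijnn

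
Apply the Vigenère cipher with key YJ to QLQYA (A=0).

OUOHY

Repeat the key across the message: YJYJY
Q(16)+Y(24): 40≡14 → O
L(11)+J(9): 20 → U
Q(16)+Y(24): 40≡14 → O
Y(24)+J(9): 33≡7 → H
A(0)+Y(24): 24 → Y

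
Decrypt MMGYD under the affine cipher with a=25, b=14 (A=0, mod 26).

The inverse of 25 mod 26 is 25, since 25·25=625≡1. Apply D(y)=25·(y−14) mod 26:
M(12): 25·(12−14)=-50≡2 → C
M(12): 25·(12−14)=-50≡2 → C
G(6): 25·(6−14)=-200≡8 → I
Y(24): 25·(24−14)=250≡16 → Q
D(3): 25·(3−14)=-275≡11 → L

CCIQL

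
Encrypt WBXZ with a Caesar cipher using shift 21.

W(22): 22+21=43≡17 → R
B(1): 1+21=22 → W
X(23): 23+21=44≡18 → S
Z(25): 25+21=46≡20 → U

RWSU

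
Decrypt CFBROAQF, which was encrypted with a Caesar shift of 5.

XAWMJVLA

C(2): 2−5=-3≡23 → X
F(5): 5−5=0 → A
B(1): 1−5=-4≡22 → W
R(17): 17−5=12 → M
O(14): 14−5=9 → J
A(0): 0−5=-5≡21 → V
Q(16): 16−5=11 → L
F(5): 5−5=0 → A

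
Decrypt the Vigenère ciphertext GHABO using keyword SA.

OHIBW

Repeat the key across the ciphertext: SASAS
G(6)−S(18): -12≡14 → O
H(7)−A(0): 7 → H
A(0)−S(18): -18≡8 → I
B(1)−A(0): 1 → B
O(14)−S(18): -4≡22 → W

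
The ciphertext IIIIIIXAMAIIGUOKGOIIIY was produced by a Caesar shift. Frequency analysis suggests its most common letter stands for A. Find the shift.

8

The most frequent ciphertext letter is I (appears 11 times).
I is position 8; A is position 0.
Shift = 8.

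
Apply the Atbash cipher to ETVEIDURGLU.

E(4) → V(21)
T(19) → G(6)
V(21) → E(4)
E(4) → V(21)
I(8) → R(17)
D(3) → W(22)
U(20) → F(5)
R(17) → I(8)
G(6) → T(19)
L(11) → O(14)
U(20) → F(5)

VGEVRWFITOF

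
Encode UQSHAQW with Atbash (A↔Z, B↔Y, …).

FJHSZJD

U(20) → F(5)
Q(16) → J(9)
S(18) → H(7)
H(7) → S(18)
A(0) → Z(25)
Q(16) → J(9)
W(22) → D(3)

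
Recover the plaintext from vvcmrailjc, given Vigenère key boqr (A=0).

Repeat the key across the ciphertext: boqrboqrbo
v(21)−b(1): 20 → u
v(21)−o(14): 7 → h
c(2)−q(16): -14≡12 → m
m(12)−r(17): -5≡21 → v
r(17)−b(1): 16 → q
a(0)−o(14): -14≡12 → m
i(8)−q(16): -8≡18 → s
l(11)−r(17): -6≡20 → u
j(9)−b(1): 8 → i
c(2)−o(14): -12≡14 → o

uhmvqmsuio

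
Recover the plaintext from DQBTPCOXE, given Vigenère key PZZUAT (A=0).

ORCZPJZYF

Repeat the key across the ciphertext: PZZUATPZZ
D(3)−P(15): -12≡14 → O
Q(16)−Z(25): -9≡17 → R
B(1)−Z(25): -24≡2 → C
T(19)−U(20): -1≡25 → Z
P(15)−A(0): 15 → P
C(2)−T(19): -17≡9 → J
O(14)−P(15): -1≡25 → Z
X(23)−Z(25): -2≡24 → Y
E(4)−Z(25): -21≡5 → F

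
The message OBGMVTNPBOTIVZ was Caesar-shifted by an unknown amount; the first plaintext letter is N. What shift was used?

1

From the crib: O(14)−N(13)=1, so the shift is 1.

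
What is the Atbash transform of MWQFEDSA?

NDJUVWHZ

M(12) → N(13)
W(22) → D(3)
Q(16) → J(9)
F(5) → U(20)
E(4) → V(21)
D(3) → W(22)
S(18) → H(7)
A(0) → Z(25)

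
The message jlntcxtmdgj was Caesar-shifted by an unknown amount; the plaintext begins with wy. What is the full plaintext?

wyagpkgzqtw

From the crib: j(9)−w(22)=-13≡13, so the shift is 13.
Subtract 13 from each ciphertext letter:
j(9): 9−13=-4≡22 → w
l(11): 11−13=-2≡24 → y
n(13): 13−13=0 → a
t(19): 19−13=6 → g
c(2): 2−13=-11≡15 → p
x(23): 23−13=10 → k
t(19): 19−13=6 → g
m(12): 12−13=-1≡25 → z
d(3): 3−13=-10≡16 → q
g(6): 6−13=-7≡19 → t
j(9): 9−13=-4≡22 → w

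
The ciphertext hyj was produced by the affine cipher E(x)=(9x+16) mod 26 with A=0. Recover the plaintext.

The inverse of 9 mod 26 is 3, since 9·3=27≡1. Apply D(y)=3·(y−16) mod 26:
h(7): 3·(7−16)=-27≡25 → z
y(24): 3·(24−16)=24 → y
j(9): 3·(9−16)=-21≡5 → f

zyf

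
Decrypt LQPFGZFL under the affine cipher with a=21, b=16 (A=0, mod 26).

The inverse of 21 mod 26 is 5, since 21·5=105≡1. Apply D(y)=5·(y−16) mod 26:
L(11): 5·(11−16)=-25≡1 → B
Q(16): 5·(16−16)=0 → A
P(15): 5·(15−16)=-5≡21 → V
F(5): 5·(5−16)=-55≡23 → X
G(6): 5·(6−16)=-50≡2 → C
Z(25): 5·(25−16)=45≡19 → T
F(5): 5·(5−16)=-55≡23 → X
L(11): 5·(11−16)=-25≡1 → B

BAVXCTXB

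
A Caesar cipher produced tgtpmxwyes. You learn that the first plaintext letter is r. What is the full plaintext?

From the crib: t(19)−r(17)=2, so the shift is 2.
Subtract 2 from each ciphertext letter:
t(19): 19−2=17 → r
g(6): 6−2=4 → e
t(19): 19−2=17 → r
p(15): 15−2=13 → n
m(12): 12−2=10 → k
x(23): 23−2=21 → v
w(22): 22−2=20 → u
y(24): 24−2=22 → w
e(4): 4−2=2 → c
s(18): 18−2=16 → q

rernkvuwcq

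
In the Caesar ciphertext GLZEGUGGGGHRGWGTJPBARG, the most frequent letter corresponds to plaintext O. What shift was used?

18

The most frequent ciphertext letter is G (appears 9 times).
G is position 6; O is position 14.
Shift = -8≡18.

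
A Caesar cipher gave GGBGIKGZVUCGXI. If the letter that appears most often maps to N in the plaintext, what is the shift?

19

The most frequent ciphertext letter is G (appears 5 times).
G is position 6; N is position 13.
Shift = -7≡19.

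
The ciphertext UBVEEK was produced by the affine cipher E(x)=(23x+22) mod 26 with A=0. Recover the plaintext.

The inverse of 23 mod 26 is 17, since 23·17=391≡1. Apply D(y)=17·(y−22) mod 26:
U(20): 17·(20−22)=-34≡18 → S
B(1): 17·(1−22)=-357≡7 → H
V(21): 17·(21−22)=-17≡9 → J
E(4): 17·(4−22)=-306≡6 → G
E(4): 17·(4−22)=-306≡6 → G
K(10): 17·(10−22)=-204≡4 → E

SHJGGE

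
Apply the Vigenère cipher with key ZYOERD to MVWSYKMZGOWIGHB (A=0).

LTKWPNLXUSNLFFP

Repeat the key across the message: ZYOERDZYOERDZYO
M(12)+Z(25): 37≡11 → L
V(21)+Y(24): 45≡19 → T
W(22)+O(14): 36≡10 → K
S(18)+E(4): 22 → W
Y(24)+R(17): 41≡15 → P
K(10)+D(3): 13 → N
M(12)+Z(25): 37≡11 → L
Z(25)+Y(24): 49≡23 → X
G(6)+O(14): 20 → U
O(14)+E(4): 18 → S
W(22)+R(17): 39≡13 → N
I(8)+D(3): 11 → L
G(6)+Z(25): 31≡5 → F
H(7)+Y(24): 31≡5 → F
B(1)+O(14): 15 → P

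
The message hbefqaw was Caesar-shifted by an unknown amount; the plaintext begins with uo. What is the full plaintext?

From the crib: h(7)−u(20)=-13≡13, so the shift is 13.
Subtract 13 from each ciphertext letter:
h(7): 7−13=-6≡20 → u
b(1): 1−13=-12≡14 → o
e(4): 4−13=-9≡17 → r
f(5): 5−13=-8≡18 → s
q(16): 16−13=3 → d
a(0): 0−13=-13≡13 → n
w(22): 22−13=9 → j

uorsdnj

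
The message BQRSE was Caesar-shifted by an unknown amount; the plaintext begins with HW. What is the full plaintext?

From the crib: B(1)−H(7)=-6≡20, so the shift is 20.
Subtract 20 from each ciphertext letter:
B(1): 1−20=-19≡7 → H
Q(16): 16−20=-4≡22 → W
R(17): 17−20=-3≡23 → X
S(18): 18−20=-2≡24 → Y
E(4): 4−20=-16≡10 → K

HWXYK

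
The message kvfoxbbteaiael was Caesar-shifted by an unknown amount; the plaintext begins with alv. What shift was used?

From the crib: k(10)−a(0)=10, so the shift is 10.

10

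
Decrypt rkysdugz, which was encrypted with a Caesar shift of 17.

athbmdpi

r(17): 17−17=0 → a
k(10): 10−17=-7≡19 → t
y(24): 24−17=7 → h
s(18): 18−17=1 → b
d(3): 3−17=-14≡12 → m
u(20): 20−17=3 → d
g(6): 6−17=-11≡15 → p
z(25): 25−17=8 → i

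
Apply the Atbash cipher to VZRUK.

EAIFP

V(21) → E(4)
Z(25) → A(0)
R(17) → I(8)
U(20) → F(5)
K(10) → P(15)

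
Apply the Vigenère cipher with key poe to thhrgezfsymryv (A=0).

Repeat the key across the message: poepoepoepoepo
t(19)+p(15): 34≡8 → i
h(7)+o(14): 21 → v
h(7)+e(4): 11 → l
r(17)+p(15): 32≡6 → g
g(6)+o(14): 20 → u
e(4)+e(4): 8 → i
z(25)+p(15): 40≡14 → o
f(5)+o(14): 19 → t
s(18)+e(4): 22 → w
y(24)+p(15): 39≡13 → n
m(12)+o(14): 26≡0 → a
r(17)+e(4): 21 → v
y(24)+p(15): 39≡13 → n
v(21)+o(14): 35≡9 → j

ivlguiotwnavnj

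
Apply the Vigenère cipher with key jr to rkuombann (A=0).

abdfvsjew

Repeat the key across the message: jrjrjrjrj
r(17)+j(9): 26≡0 → a
k(10)+r(17): 27≡1 → b
u(20)+j(9): 29≡3 → d
o(14)+r(17): 31≡5 → f
m(12)+j(9): 21 → v
b(1)+r(17): 18 → s
a(0)+j(9): 9 → j
n(13)+r(17): 30≡4 → e
n(13)+j(9): 22 → w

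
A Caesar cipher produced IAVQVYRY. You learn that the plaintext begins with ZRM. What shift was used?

9

From the crib: I(8)−Z(25)=-17≡9, so the shift is 9.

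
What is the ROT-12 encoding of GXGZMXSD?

G(6): 6+12=18 → S
X(23): 23+12=35≡9 → J
G(6): 6+12=18 → S
Z(25): 25+12=37≡11 → L
M(12): 12+12=24 → Y
X(23): 23+12=35≡9 → J
S(18): 18+12=30≡4 → E
D(3): 3+12=15 → P

SJSLYJEP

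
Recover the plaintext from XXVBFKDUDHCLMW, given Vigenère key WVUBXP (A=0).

Repeat the key across the ciphertext: WVUBXPWVUBXPWV
X(23)−W(22): 1 → B
X(23)−V(21): 2 → C
V(21)−U(20): 1 → B
B(1)−B(1): 0 → A
F(5)−X(23): -18≡8 → I
K(10)−P(15): -5≡21 → V
D(3)−W(22): -19≡7 → H
U(20)−V(21): -1≡25 → Z
D(3)−U(20): -17≡9 → J
H(7)−B(1): 6 → G
C(2)−X(23): -21≡5 → F
L(11)−P(15): -4≡22 → W
M(12)−W(22): -10≡16 → Q
W(22)−V(21): 1 → B

BCBAIVHZJGFWQB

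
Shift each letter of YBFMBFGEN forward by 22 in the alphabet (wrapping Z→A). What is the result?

UXBIXBCAJ

Y(24): 24+22=46≡20 → U
B(1): 1+22=23 → X
F(5): 5+22=27≡1 → B
M(12): 12+22=34≡8 → I
B(1): 1+22=23 → X
F(5): 5+22=27≡1 → B
G(6): 6+22=28≡2 → C
E(4): 4+22=26≡0 → A
N(13): 13+22=35≡9 → J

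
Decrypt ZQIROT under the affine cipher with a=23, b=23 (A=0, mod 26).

The inverse of 23 mod 26 is 17, since 23·17=391≡1. Apply D(y)=17·(y−23) mod 26:
Z(25): 17·(25−23)=34≡8 → I
Q(16): 17·(16−23)=-119≡11 → L
I(8): 17·(8−23)=-255≡5 → F
R(17): 17·(17−23)=-102≡2 → C
O(14): 17·(14−23)=-153≡3 → D
T(19): 17·(19−23)=-68≡10 → K

ILFCDK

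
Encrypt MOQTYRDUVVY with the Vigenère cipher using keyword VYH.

HMXOWYYSCQW

Repeat the key across the message: VYHVYHVYHVY
M(12)+V(21): 33≡7 → H
O(14)+Y(24): 38≡12 → M
Q(16)+H(7): 23 → X
T(19)+V(21): 40≡14 → O
Y(24)+Y(24): 48≡22 → W
R(17)+H(7): 24 → Y
D(3)+V(21): 24 → Y
U(20)+Y(24): 44≡18 → S
V(21)+H(7): 28≡2 → C
V(21)+V(21): 42≡16 → Q
Y(24)+Y(24): 48≡22 → W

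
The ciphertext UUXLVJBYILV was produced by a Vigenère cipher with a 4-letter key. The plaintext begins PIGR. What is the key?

Subtract each crib letter from the matching ciphertext letter (mod 26):
U(20)−P(15)=5 → F
U(20)−I(8)=12 → M
X(23)−G(6)=17 → R
L(11)−R(17)=-6≡20 → U

FMRU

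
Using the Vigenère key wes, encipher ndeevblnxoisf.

jhwazthrpkmkb

Repeat the key across the message: weswesweswesw
n(13)+w(22): 35≡9 → j
d(3)+e(4): 7 → h
e(4)+s(18): 22 → w
e(4)+w(22): 26≡0 → a
v(21)+e(4): 25 → z
b(1)+s(18): 19 → t
l(11)+w(22): 33≡7 → h
n(13)+e(4): 17 → r
x(23)+s(18): 41≡15 → p
o(14)+w(22): 36≡10 → k
i(8)+e(4): 12 → m
s(18)+s(18): 36≡10 → k
f(5)+w(22): 27≡1 → b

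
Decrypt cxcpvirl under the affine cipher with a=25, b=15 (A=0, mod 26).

The inverse of 25 mod 26 is 25, since 25·25=625≡1. Apply D(y)=25·(y−15) mod 26:
c(2): 25·(2−15)=-325≡13 → n
x(23): 25·(23−15)=200≡18 → s
c(2): 25·(2−15)=-325≡13 → n
p(15): 25·(15−15)=0 → a
v(21): 25·(21−15)=150≡20 → u
i(8): 25·(8−15)=-175≡7 → h
r(17): 25·(17−15)=50≡24 → y
l(11): 25·(11−15)=-100≡4 → e

nsnauhye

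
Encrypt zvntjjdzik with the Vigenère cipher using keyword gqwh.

fljapzzgoa

Repeat the key across the message: gqwhgqwhgq
z(25)+g(6): 31≡5 → f
v(21)+q(16): 37≡11 → l
n(13)+w(22): 35≡9 → j
t(19)+h(7): 26≡0 → a
j(9)+g(6): 15 → p
j(9)+q(16): 25 → z
d(3)+w(22): 25 → z
z(25)+h(7): 32≡6 → g
i(8)+g(6): 14 → o
k(10)+q(16): 26≡0 → a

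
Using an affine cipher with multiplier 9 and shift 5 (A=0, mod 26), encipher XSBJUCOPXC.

X(23): 9·23+5=212≡4 → E
S(18): 9·18+5=167≡11 → L
B(1): 9·1+5=14 → O
J(9): 9·9+5=86≡8 → I
U(20): 9·20+5=185≡3 → D
C(2): 9·2+5=23 → X
O(14): 9·14+5=131≡1 → B
P(15): 9·15+5=140≡10 → K
X(23): 9·23+5=212≡4 → E
C(2): 9·2+5=23 → X

ELOIDXBKEX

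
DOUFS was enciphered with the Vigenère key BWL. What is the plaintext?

CSJEW

Repeat the key across the ciphertext: BWLBW
D(3)−B(1): 2 → C
O(14)−W(22): -8≡18 → S
U(20)−L(11): 9 → J
F(5)−B(1): 4 → E
S(18)−W(22): -4≡22 → W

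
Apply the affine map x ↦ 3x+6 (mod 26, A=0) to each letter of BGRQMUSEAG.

B(1): 3·1+6=9 → J
G(6): 3·6+6=24 → Y
R(17): 3·17+6=57≡5 → F
Q(16): 3·16+6=54≡2 → C
M(12): 3·12+6=42≡16 → Q
U(20): 3·20+6=66≡14 → O
S(18): 3·18+6=60≡8 → I
E(4): 3·4+6=18 → S
A(0): 3·0+6=6 → G
G(6): 3·6+6=24 → Y

JYFCQOISGY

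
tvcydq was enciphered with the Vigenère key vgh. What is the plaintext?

Repeat the key across the ciphertext: vghvgh
t(19)−v(21): -2≡24 → y
v(21)−g(6): 15 → p
c(2)−h(7): -5≡21 → v
y(24)−v(21): 3 → d
d(3)−g(6): -3≡23 → x
q(16)−h(7): 9 → j

ypvdxj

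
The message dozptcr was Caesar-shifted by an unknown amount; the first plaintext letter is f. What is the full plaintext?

fqbrvet

From the crib: d(3)−f(5)=-2≡24, so the shift is 24.
Subtract 24 from each ciphertext letter:
d(3): 3−24=-21≡5 → f
o(14): 14−24=-10≡16 → q
z(25): 25−24=1 → b
p(15): 15−24=-9≡17 → r
t(19): 19−24=-5≡21 → v
c(2): 2−24=-22≡4 → e
r(17): 17−24=-7≡19 → t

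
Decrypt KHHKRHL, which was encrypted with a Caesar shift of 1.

JGGJQGK

K(10): 10−1=9 → J
H(7): 7−1=6 → G
H(7): 7−1=6 → G
K(10): 10−1=9 → J
R(17): 17−1=16 → Q
H(7): 7−1=6 → G
L(11): 11−1=10 → K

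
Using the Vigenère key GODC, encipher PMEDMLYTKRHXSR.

Repeat the key across the message: GODCGODCGODCGO
P(15)+G(6): 21 → V
M(12)+O(14): 26≡0 → A
E(4)+D(3): 7 → H
D(3)+C(2): 5 → F
M(12)+G(6): 18 → S
L(11)+O(14): 25 → Z
Y(24)+D(3): 27≡1 → B
T(19)+C(2): 21 → V
K(10)+G(6): 16 → Q
R(17)+O(14): 31≡5 → F
H(7)+D(3): 10 → K
X(23)+C(2): 25 → Z
S(18)+G(6): 24 → Y
R(17)+O(14): 31≡5 → F

VAHFSZBVQFKZYF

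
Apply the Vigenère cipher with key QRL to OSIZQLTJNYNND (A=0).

EJTPHWJAYOEYT

Repeat the key across the message: QRLQRLQRLQRLQ
O(14)+Q(16): 30≡4 → E
S(18)+R(17): 35≡9 → J
I(8)+L(11): 19 → T
Z(25)+Q(16): 41≡15 → P
Q(16)+R(17): 33≡7 → H
L(11)+L(11): 22 → W
T(19)+Q(16): 35≡9 → J
J(9)+R(17): 26≡0 → A
N(13)+L(11): 24 → Y
Y(24)+Q(16): 40≡14 → O
N(13)+R(17): 30≡4 → E
N(13)+L(11): 24 → Y
D(3)+Q(16): 19 → T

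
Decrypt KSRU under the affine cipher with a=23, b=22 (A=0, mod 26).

EKTS

The inverse of 23 mod 26 is 17, since 23·17=391≡1. Apply D(y)=17·(y−22) mod 26:
K(10): 17·(10−22)=-204≡4 → E
S(18): 17·(18−22)=-68≡10 → K
R(17): 17·(17−22)=-85≡19 → T
U(20): 17·(20−22)=-34≡18 → S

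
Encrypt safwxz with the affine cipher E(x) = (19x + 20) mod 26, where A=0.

s(18): 19·18+20=362≡24 → y
a(0): 19·0+20=20 → u
f(5): 19·5+20=115≡11 → l
w(22): 19·22+20=438≡22 → w
x(23): 19·23+20=457≡15 → p
z(25): 19·25+20=495≡1 → b

yulwpb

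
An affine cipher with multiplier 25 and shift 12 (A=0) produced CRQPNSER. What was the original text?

The inverse of 25 mod 26 is 25, since 25·25=625≡1. Apply D(y)=25·(y−12) mod 26:
C(2): 25·(2−12)=-250≡10 → K
R(17): 25·(17−12)=125≡21 → V
Q(16): 25·(16−12)=100≡22 → W
P(15): 25·(15−12)=75≡23 → X
N(13): 25·(13−12)=25 → Z
S(18): 25·(18−12)=150≡20 → U
E(4): 25·(4−12)=-200≡8 → I
R(17): 25·(17−12)=125≡21 → V

KVWXZUIV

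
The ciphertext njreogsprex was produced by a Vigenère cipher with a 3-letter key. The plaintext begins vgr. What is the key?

Subtract each crib letter from the matching ciphertext letter (mod 26):
n(13)−v(21)=-8≡18 → s
j(9)−g(6)=3 → d
r(17)−r(17)=0 → a

sda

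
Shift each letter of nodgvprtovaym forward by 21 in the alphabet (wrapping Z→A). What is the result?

n(13): 13+21=34≡8 → i
o(14): 14+21=35≡9 → j
d(3): 3+21=24 → y
g(6): 6+21=27≡1 → b
v(21): 21+21=42≡16 → q
p(15): 15+21=36≡10 → k
r(17): 17+21=38≡12 → m
t(19): 19+21=40≡14 → o
o(14): 14+21=35≡9 → j
v(21): 21+21=42≡16 → q
a(0): 0+21=21 → v
y(24): 24+21=45≡19 → t
m(12): 12+21=33≡7 → h

ijybqkmojqvth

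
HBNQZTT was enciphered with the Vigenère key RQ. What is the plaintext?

Repeat the key across the ciphertext: RQRQRQR
H(7)−R(17): -10≡16 → Q
B(1)−Q(16): -15≡11 → L
N(13)−R(17): -4≡22 → W
Q(16)−Q(16): 0 → A
Z(25)−R(17): 8 → I
T(19)−Q(16): 3 → D
T(19)−R(17): 2 → C

QLWAIDC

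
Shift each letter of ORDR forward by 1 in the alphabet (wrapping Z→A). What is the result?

PSES

O(14): 14+1=15 → P
R(17): 17+1=18 → S
D(3): 3+1=4 → E
R(17): 17+1=18 → S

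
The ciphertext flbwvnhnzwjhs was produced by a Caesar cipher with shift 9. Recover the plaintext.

f(5): 5−9=-4≡22 → w
l(11): 11−9=2 → c
b(1): 1−9=-8≡18 → s
w(22): 22−9=13 → n
v(21): 21−9=12 → m
n(13): 13−9=4 → e
h(7): 7−9=-2≡24 → y
n(13): 13−9=4 → e
z(25): 25−9=16 → q
w(22): 22−9=13 → n
j(9): 9−9=0 → a
h(7): 7−9=-2≡24 → y
s(18): 18−9=9 → j

wcsnmeyeqnayj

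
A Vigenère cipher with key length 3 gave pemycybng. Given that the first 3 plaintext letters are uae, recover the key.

vei

Subtract each crib letter from the matching ciphertext letter (mod 26):
p(15)−u(20)=-5≡21 → v
e(4)−a(0)=4 → e
m(12)−e(4)=8 → i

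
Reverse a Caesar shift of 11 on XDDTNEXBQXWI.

MSSICTMQFMLX

X(23): 23−11=12 → M
D(3): 3−11=-8≡18 → S
D(3): 3−11=-8≡18 → S
T(19): 19−11=8 → I
N(13): 13−11=2 → C
E(4): 4−11=-7≡19 → T
X(23): 23−11=12 → M
B(1): 1−11=-10≡16 → Q
Q(16): 16−11=5 → F
X(23): 23−11=12 → M
W(22): 22−11=11 → L
I(8): 8−11=-3≡23 → X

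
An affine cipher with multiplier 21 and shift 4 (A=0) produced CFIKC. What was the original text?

QFUEQ

The inverse of 21 mod 26 is 5, since 21·5=105≡1. Apply D(y)=5·(y−4) mod 26:
C(2): 5·(2−4)=-10≡16 → Q
F(5): 5·(5−4)=5 → F
I(8): 5·(8−4)=20 → U
K(10): 5·(10−4)=30≡4 → E
C(2): 5·(2−4)=-10≡16 → Q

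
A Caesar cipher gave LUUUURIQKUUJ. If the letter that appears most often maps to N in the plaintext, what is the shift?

7

The most frequent ciphertext letter is U (appears 6 times).
U is position 20; N is position 13.
Shift = 7.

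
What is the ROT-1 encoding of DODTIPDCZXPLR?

EPEUJQEDAYQMS

D(3): 3+1=4 → E
O(14): 14+1=15 → P
D(3): 3+1=4 → E
T(19): 19+1=20 → U
I(8): 8+1=9 → J
P(15): 15+1=16 → Q
D(3): 3+1=4 → E
C(2): 2+1=3 → D
Z(25): 25+1=26≡0 → A
X(23): 23+1=24 → Y
P(15): 15+1=16 → Q
L(11): 11+1=12 → M
R(17): 17+1=18 → S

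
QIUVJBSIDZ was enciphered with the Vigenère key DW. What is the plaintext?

Repeat the key across the ciphertext: DWDWDWDWDW
Q(16)−D(3): 13 → N
I(8)−W(22): -14≡12 → M
U(20)−D(3): 17 → R
V(21)−W(22): -1≡25 → Z
J(9)−D(3): 6 → G
B(1)−W(22): -21≡5 → F
S(18)−D(3): 15 → P
I(8)−W(22): -14≡12 → M
D(3)−D(3): 0 → A
Z(25)−W(22): 3 → D

NMRZGFPMAD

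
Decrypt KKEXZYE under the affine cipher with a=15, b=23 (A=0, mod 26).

NNXAOHX

The inverse of 15 mod 26 is 7, since 15·7=105≡1. Apply D(y)=7·(y−23) mod 26:
K(10): 7·(10−23)=-91≡13 → N
K(10): 7·(10−23)=-91≡13 → N
E(4): 7·(4−23)=-133≡23 → X
X(23): 7·(23−23)=0 → A
Z(25): 7·(25−23)=14 → O
Y(24): 7·(24−23)=7 → H
E(4): 7·(4−23)=-133≡23 → X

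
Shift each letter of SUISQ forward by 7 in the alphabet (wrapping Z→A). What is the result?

ZBPZX

S(18): 18+7=25 → Z
U(20): 20+7=27≡1 → B
I(8): 8+7=15 → P
S(18): 18+7=25 → Z
Q(16): 16+7=23 → X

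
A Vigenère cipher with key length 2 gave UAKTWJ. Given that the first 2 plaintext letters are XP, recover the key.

Subtract each crib letter from the matching ciphertext letter (mod 26):
U(20)−X(23)=-3≡23 → X
A(0)−P(15)=-15≡11 → L

XL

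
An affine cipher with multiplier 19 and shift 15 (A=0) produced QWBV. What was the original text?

The inverse of 19 mod 26 is 11, since 19·11=209≡1. Apply D(y)=11·(y−15) mod 26:
Q(16): 11·(16−15)=11 → L
W(22): 11·(22−15)=77≡25 → Z
B(1): 11·(1−15)=-154≡2 → C
V(21): 11·(21−15)=66≡14 → O

LZCO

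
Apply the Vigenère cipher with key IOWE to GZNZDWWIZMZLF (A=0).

Repeat the key across the message: IOWEIOWEIOWEI
G(6)+I(8): 14 → O
Z(25)+O(14): 39≡13 → N
N(13)+W(22): 35≡9 → J
Z(25)+E(4): 29≡3 → D
D(3)+I(8): 11 → L
W(22)+O(14): 36≡10 → K
W(22)+W(22): 44≡18 → S
I(8)+E(4): 12 → M
Z(25)+I(8): 33≡7 → H
M(12)+O(14): 26≡0 → A
Z(25)+W(22): 47≡21 → V
L(11)+E(4): 15 → P
F(5)+I(8): 13 → N

ONJDLKSMHAVPN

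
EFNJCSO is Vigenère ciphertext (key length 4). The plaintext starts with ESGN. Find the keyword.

ANHW

Subtract each crib letter from the matching ciphertext letter (mod 26):
E(4)−E(4)=0 → A
F(5)−S(18)=-13≡13 → N
N(13)−G(6)=7 → H
J(9)−N(13)=-4≡22 → W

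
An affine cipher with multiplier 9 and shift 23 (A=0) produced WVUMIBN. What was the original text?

The inverse of 9 mod 26 is 3, since 9·3=27≡1. Apply D(y)=3·(y−23) mod 26:
W(22): 3·(22−23)=-3≡23 → X
V(21): 3·(21−23)=-6≡20 → U
U(20): 3·(20−23)=-9≡17 → R
M(12): 3·(12−23)=-33≡19 → T
I(8): 3·(8−23)=-45≡7 → H
B(1): 3·(1−23)=-66≡12 → M
N(13): 3·(13−23)=-30≡22 → W

XURTHMW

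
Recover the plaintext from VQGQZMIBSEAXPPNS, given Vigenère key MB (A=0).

Repeat the key across the ciphertext: MBMBMBMBMBMBMBMB
V(21)−M(12): 9 → J
Q(16)−B(1): 15 → P
G(6)−M(12): -6≡20 → U
Q(16)−B(1): 15 → P
Z(25)−M(12): 13 → N
M(12)−B(1): 11 → L
I(8)−M(12): -4≡22 → W
B(1)−B(1): 0 → A
S(18)−M(12): 6 → G
E(4)−B(1): 3 → D
A(0)−M(12): -12≡14 → O
X(23)−B(1): 22 → W
P(15)−M(12): 3 → D
P(15)−B(1): 14 → O
N(13)−M(12): 1 → B
S(18)−B(1): 17 → R

JPUPNLWAGDOWDOBR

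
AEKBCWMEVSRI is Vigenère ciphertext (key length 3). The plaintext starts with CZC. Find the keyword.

Subtract each crib letter from the matching ciphertext letter (mod 26):
A(0)−C(2)=-2≡24 → Y
E(4)−Z(25)=-21≡5 → F
K(10)−C(2)=8 → I

YFI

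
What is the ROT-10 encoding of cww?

c(2): 2+10=12 → m
w(22): 22+10=32≡6 → g
w(22): 22+10=32≡6 → g

mgg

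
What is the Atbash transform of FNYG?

UMBT

F(5) → U(20)
N(13) → M(12)
Y(24) → B(1)
G(6) → T(19)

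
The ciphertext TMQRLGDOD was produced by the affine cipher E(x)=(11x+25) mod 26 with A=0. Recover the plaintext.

The inverse of 11 mod 26 is 19, since 11·19=209≡1. Apply D(y)=19·(y−25) mod 26:
T(19): 19·(19−25)=-114≡16 → Q
M(12): 19·(12−25)=-247≡13 → N
Q(16): 19·(16−25)=-171≡11 → L
R(17): 19·(17−25)=-152≡4 → E
L(11): 19·(11−25)=-266≡20 → U
G(6): 19·(6−25)=-361≡3 → D
D(3): 19·(3−25)=-418≡24 → Y
O(14): 19·(14−25)=-209≡25 → Z
D(3): 19·(3−25)=-418≡24 → Y

QNLEUDYZY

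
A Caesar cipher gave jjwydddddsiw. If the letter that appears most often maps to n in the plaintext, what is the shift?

16

The most frequent ciphertext letter is d (appears 5 times).
d is position 3; n is position 13.
Shift = -10≡16.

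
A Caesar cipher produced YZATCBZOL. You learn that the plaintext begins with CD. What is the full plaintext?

CDEXGFDSP

From the crib: Y(24)−C(2)=22, so the shift is 22.
Subtract 22 from each ciphertext letter:
Y(24): 24−22=2 → C
Z(25): 25−22=3 → D
A(0): 0−22=-22≡4 → E
T(19): 19−22=-3≡23 → X
C(2): 2−22=-20≡6 → G
B(1): 1−22=-21≡5 → F
Z(25): 25−22=3 → D
O(14): 14−22=-8≡18 → S
L(11): 11−22=-11≡15 → P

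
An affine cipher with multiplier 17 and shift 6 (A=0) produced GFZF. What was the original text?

ADVD

The inverse of 17 mod 26 is 23, since 17·23=391≡1. Apply D(y)=23·(y−6) mod 26:
G(6): 23·(6−6)=0 → A
F(5): 23·(5−6)=-23≡3 → D
Z(25): 23·(25−6)=437≡21 → V
F(5): 23·(5−6)=-23≡3 → D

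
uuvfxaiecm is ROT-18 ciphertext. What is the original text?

ccdnfiqmku

u(20): 20−18=2 → c
u(20): 20−18=2 → c
v(21): 21−18=3 → d
f(5): 5−18=-13≡13 → n
x(23): 23−18=5 → f
a(0): 0−18=-18≡8 → i
i(8): 8−18=-10≡16 → q
e(4): 4−18=-14≡12 → m
c(2): 2−18=-16≡10 → k
m(12): 12−18=-6≡20 → u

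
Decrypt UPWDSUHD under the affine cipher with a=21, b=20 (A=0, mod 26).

ABKTQANT

The inverse of 21 mod 26 is 5, since 21·5=105≡1. Apply D(y)=5·(y−20) mod 26:
U(20): 5·(20−20)=0 → A
P(15): 5·(15−20)=-25≡1 → B
W(22): 5·(22−20)=10 → K
D(3): 5·(3−20)=-85≡19 → T
S(18): 5·(18−20)=-10≡16 → Q
U(20): 5·(20−20)=0 → A
H(7): 5·(7−20)=-65≡13 → N
D(3): 5·(3−20)=-85≡19 → T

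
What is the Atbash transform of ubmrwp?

u(20) → f(5)
b(1) → y(24)
m(12) → n(13)
r(17) → i(8)
w(22) → d(3)
p(15) → k(10)

fynidk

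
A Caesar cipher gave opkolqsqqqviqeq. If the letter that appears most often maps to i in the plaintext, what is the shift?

The most frequent ciphertext letter is q (appears 6 times).
q is position 16; i is position 8.
Shift = 8.

8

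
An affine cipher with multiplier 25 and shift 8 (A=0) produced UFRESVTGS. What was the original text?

The inverse of 25 mod 26 is 25, since 25·25=625≡1. Apply D(y)=25·(y−8) mod 26:
U(20): 25·(20−8)=300≡14 → O
F(5): 25·(5−8)=-75≡3 → D
R(17): 25·(17−8)=225≡17 → R
E(4): 25·(4−8)=-100≡4 → E
S(18): 25·(18−8)=250≡16 → Q
V(21): 25·(21−8)=325≡13 → N
T(19): 25·(19−8)=275≡15 → P
G(6): 25·(6−8)=-50≡2 → C
S(18): 25·(18−8)=250≡16 → Q

ODREQNPCQ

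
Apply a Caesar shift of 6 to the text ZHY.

Z(25): 25+6=31≡5 → F
H(7): 7+6=13 → N
Y(24): 24+6=30≡4 → E

FNE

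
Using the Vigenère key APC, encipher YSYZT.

YHAZI

Repeat the key across the message: APCAP
Y(24)+A(0): 24 → Y
S(18)+P(15): 33≡7 → H
Y(24)+C(2): 26≡0 → A
Z(25)+A(0): 25 → Z
T(19)+P(15): 34≡8 → I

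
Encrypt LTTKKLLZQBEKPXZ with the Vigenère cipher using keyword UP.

FINZEAFOKQYZJMT

Repeat the key across the message: UPUPUPUPUPUPUPU
L(11)+U(20): 31≡5 → F
T(19)+P(15): 34≡8 → I
T(19)+U(20): 39≡13 → N
K(10)+P(15): 25 → Z
K(10)+U(20): 30≡4 → E
L(11)+P(15): 26≡0 → A
L(11)+U(20): 31≡5 → F
Z(25)+P(15): 40≡14 → O
Q(16)+U(20): 36≡10 → K
B(1)+P(15): 16 → Q
E(4)+U(20): 24 → Y
K(10)+P(15): 25 → Z
P(15)+U(20): 35≡9 → J
X(23)+P(15): 38≡12 → M
Z(25)+U(20): 45≡19 → T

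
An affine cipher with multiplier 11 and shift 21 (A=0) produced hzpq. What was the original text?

The inverse of 11 mod 26 is 19, since 11·19=209≡1. Apply D(y)=19·(y−21) mod 26:
h(7): 19·(7−21)=-266≡20 → u
z(25): 19·(25−21)=76≡24 → y
p(15): 19·(15−21)=-114≡16 → q
q(16): 19·(16−21)=-95≡9 → j

uyqj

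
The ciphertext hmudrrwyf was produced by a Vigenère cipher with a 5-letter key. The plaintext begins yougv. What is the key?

jyaxw

Subtract each crib letter from the matching ciphertext letter (mod 26):
h(7)−y(24)=-17≡9 → j
m(12)−o(14)=-2≡24 → y
u(20)−u(20)=0 → a
d(3)−g(6)=-3≡23 → x
r(17)−v(21)=-4≡22 → w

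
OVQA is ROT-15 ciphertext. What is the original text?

ZGBL

O(14): 14−15=-1≡25 → Z
V(21): 21−15=6 → G
Q(16): 16−15=1 → B
A(0): 0−15=-15≡11 → L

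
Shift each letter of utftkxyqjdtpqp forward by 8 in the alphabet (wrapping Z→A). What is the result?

u(20): 20+8=28≡2 → c
t(19): 19+8=27≡1 → b
f(5): 5+8=13 → n
t(19): 19+8=27≡1 → b
k(10): 10+8=18 → s
x(23): 23+8=31≡5 → f
y(24): 24+8=32≡6 → g
q(16): 16+8=24 → y
j(9): 9+8=17 → r
d(3): 3+8=11 → l
t(19): 19+8=27≡1 → b
p(15): 15+8=23 → x
q(16): 16+8=24 → y
p(15): 15+8=23 → x

cbnbsfgyrlbxyx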